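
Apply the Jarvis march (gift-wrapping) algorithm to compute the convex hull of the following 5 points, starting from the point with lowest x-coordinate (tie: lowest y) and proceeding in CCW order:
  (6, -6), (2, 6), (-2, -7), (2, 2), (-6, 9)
Hull (CCW) = [(-6, 9), (-2, -7), (6, -6), (2, 6)]

Jarvis march: at each step, from the current hull vertex p, select the next vertex q as the point such that every other point lies strictly to the left of (or on) the directed line p → q. (Equivalently: for every other point r, the cross product (q − p) × (r − p) ≥ 0.)
Starting point (lowest x, tie lowest y): (-6, 9). Wrap until returning to start. Resulting hull: (-6, 9), (-2, -7), (6, -6), (2, 6).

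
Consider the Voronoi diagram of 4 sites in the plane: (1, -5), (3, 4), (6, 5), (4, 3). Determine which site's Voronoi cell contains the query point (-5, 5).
Nearest site = (3, 4)

The Voronoi cell of site s contains exactly those query points closer to s than to any other site. Compute squared distances from q = (-5, 5) to each site:
  (3 − -5)² + (4 − 5)² = 65
  (4 − -5)² + (3 − 5)² = 85
  (6 − -5)² + (5 − 5)² = 121
  (1 − -5)² + (-5 − 5)² = 136
Minimum is attained by (3, 4), so q lies in its Voronoi cell.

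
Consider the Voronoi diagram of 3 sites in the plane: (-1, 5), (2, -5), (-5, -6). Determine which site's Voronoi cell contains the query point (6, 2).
Nearest site = (-1, 5)

The Voronoi cell of site s contains exactly those query points closer to s than to any other site. Compute squared distances from q = (6, 2) to each site:
  (-1 − 6)² + (5 − 2)² = 58
  (2 − 6)² + (-5 − 2)² = 65
  (-5 − 6)² + (-6 − 2)² = 185
Minimum is attained by (-1, 5), so q lies in its Voronoi cell.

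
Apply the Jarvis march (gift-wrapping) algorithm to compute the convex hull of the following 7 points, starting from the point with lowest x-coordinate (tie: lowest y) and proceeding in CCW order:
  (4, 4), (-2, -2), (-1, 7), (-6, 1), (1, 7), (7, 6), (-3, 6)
Hull (CCW) = [(-6, 1), (-2, -2), (7, 6), (1, 7), (-1, 7), (-3, 6)]

Jarvis march: at each step, from the current hull vertex p, select the next vertex q as the point such that every other point lies strictly to the left of (or on) the directed line p → q. (Equivalently: for every other point r, the cross product (q − p) × (r − p) ≥ 0.)
Starting point (lowest x, tie lowest y): (-6, 1). Wrap until returning to start. Resulting hull: (-6, 1), (-2, -2), (7, 6), (1, 7), (-1, 7), (-3, 6).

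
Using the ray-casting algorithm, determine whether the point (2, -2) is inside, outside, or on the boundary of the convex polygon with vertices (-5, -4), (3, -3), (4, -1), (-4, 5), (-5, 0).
The point (2, -2) lies strictly inside the polygon

Cast a horizontal ray to the right from the query point and count how many polygon edges it crosses (each edge strictly once or zero times, handled with the usual half-open convention). 
Parity of crossings → odd ⇒ inside.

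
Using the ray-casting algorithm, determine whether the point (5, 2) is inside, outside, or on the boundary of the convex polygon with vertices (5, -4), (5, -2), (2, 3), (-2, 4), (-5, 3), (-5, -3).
The point (5, 2) lies strictly outside the polygon

Cast a horizontal ray to the right from the query point and count how many polygon edges it crosses (each edge strictly once or zero times, handled with the usual half-open convention). 
Parity of crossings → even ⇒ outside.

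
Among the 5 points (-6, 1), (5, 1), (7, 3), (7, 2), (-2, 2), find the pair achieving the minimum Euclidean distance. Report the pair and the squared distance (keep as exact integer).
Pair = ((7, 3), (7, 2)); squared distance = 1

Compute all C(5, 2) = 10 pairwise squared distances (x_i − x_j)² + (y_i − y_j)². The minimum is 1, attained by the pair ((7, 3), (7, 2)).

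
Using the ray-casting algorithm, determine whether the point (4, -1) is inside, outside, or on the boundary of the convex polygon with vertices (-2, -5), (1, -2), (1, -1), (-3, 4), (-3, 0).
The point (4, -1) lies strictly outside the polygon

Cast a horizontal ray to the right from the query point and count how many polygon edges it crosses (each edge strictly once or zero times, handled with the usual half-open convention). 
Parity of crossings → even ⇒ outside.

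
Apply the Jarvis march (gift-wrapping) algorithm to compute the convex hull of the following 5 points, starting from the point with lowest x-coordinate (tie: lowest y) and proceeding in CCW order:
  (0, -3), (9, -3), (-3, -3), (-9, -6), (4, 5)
Hull (CCW) = [(-9, -6), (9, -3), (4, 5)]

Jarvis march: at each step, from the current hull vertex p, select the next vertex q as the point such that every other point lies strictly to the left of (or on) the directed line p → q. (Equivalently: for every other point r, the cross product (q − p) × (r − p) ≥ 0.)
Starting point (lowest x, tie lowest y): (-9, -6). Wrap until returning to start. Resulting hull: (-9, -6), (9, -3), (4, 5).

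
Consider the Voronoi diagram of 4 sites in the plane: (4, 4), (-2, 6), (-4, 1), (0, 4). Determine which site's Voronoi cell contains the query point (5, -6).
Nearest site = (4, 4)

The Voronoi cell of site s contains exactly those query points closer to s than to any other site. Compute squared distances from q = (5, -6) to each site:
  (4 − 5)² + (4 − -6)² = 101
  (0 − 5)² + (4 − -6)² = 125
  (-4 − 5)² + (1 − -6)² = 130
  (-2 − 5)² + (6 − -6)² = 193
Minimum is attained by (4, 4), so q lies in its Voronoi cell.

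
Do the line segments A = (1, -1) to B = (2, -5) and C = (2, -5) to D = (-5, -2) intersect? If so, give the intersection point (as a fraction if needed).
Yes; intersection at (2, -5) (t = 1 on AB, s = 0 on CD)

Parametrize AB as A + t(B − A) = (1 + 1 t, -1 + -4 t) and CD as C + s(D − C) = (2 + -7 s, -5 + 3 s). Solve the linear system for (t, s). Determinant = 25 ≠ 0, so a unique intersection of the containing lines exists. Solution: t = 1, s = 0 — both in [0, 1], so the segments cross. Intersection point: (2, -5).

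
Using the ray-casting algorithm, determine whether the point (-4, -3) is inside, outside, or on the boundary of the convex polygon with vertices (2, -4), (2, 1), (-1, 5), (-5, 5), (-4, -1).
The point (-4, -3) lies strictly outside the polygon

Cast a horizontal ray to the right from the query point and count how many polygon edges it crosses (each edge strictly once or zero times, handled with the usual half-open convention). 
Parity of crossings → even ⇒ outside.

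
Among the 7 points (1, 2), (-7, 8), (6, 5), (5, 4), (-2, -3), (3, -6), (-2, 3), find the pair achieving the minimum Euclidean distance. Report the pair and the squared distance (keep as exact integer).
Pair = ((6, 5), (5, 4)); squared distance = 2

Compute all C(7, 2) = 21 pairwise squared distances (x_i − x_j)² + (y_i − y_j)². The minimum is 2, attained by the pair ((6, 5), (5, 4)).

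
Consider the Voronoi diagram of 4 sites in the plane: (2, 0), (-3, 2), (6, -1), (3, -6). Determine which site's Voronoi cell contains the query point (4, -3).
Nearest site = (6, -1)

The Voronoi cell of site s contains exactly those query points closer to s than to any other site. Compute squared distances from q = (4, -3) to each site:
  (6 − 4)² + (-1 − -3)² = 8
  (3 − 4)² + (-6 − -3)² = 10
  (2 − 4)² + (0 − -3)² = 13
  (-3 − 4)² + (2 − -3)² = 74
Minimum is attained by (6, -1), so q lies in its Voronoi cell.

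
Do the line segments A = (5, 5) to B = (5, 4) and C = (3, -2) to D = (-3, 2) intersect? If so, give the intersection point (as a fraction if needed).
No (intersection of containing lines falls outside at least one segment)

Parametrize and solve: t = 25/3, s = -1/3. At least one of these is outside [0, 1], so the segments do not intersect.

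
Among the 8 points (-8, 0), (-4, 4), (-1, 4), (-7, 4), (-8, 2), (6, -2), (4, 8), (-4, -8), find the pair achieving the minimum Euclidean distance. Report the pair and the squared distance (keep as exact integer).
Pair = ((-8, 0), (-8, 2)); squared distance = 4

Compute all C(8, 2) = 28 pairwise squared distances (x_i − x_j)² + (y_i − y_j)². The minimum is 4, attained by the pair ((-8, 0), (-8, 2)).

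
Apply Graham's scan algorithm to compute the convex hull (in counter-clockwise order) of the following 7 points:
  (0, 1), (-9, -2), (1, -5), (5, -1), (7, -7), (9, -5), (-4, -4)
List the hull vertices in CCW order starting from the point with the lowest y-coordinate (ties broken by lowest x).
Hull (CCW) = [(7, -7), (9, -5), (5, -1), (0, 1), (-9, -2), (-4, -4)]

Graham scan procedure:
  1. Find the pivot p₀ = point with lowest y (tie → lowest x): (7, -7).
  2. Sort the remaining points by polar angle around p₀.
  3. Walk through sorted points, maintaining a stack; pop the top while the last three entries make a non-left turn (cross product ≤ 0).
  4. Final stack is the convex hull in CCW order: (7, -7), (9, -5), (5, -1), (0, 1), (-9, -2), (-4, -4).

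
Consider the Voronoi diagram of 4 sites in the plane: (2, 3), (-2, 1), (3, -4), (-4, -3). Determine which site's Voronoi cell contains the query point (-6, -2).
Nearest site = (-4, -3)

The Voronoi cell of site s contains exactly those query points closer to s than to any other site. Compute squared distances from q = (-6, -2) to each site:
  (-4 − -6)² + (-3 − -2)² = 5
  (-2 − -6)² + (1 − -2)² = 25
  (3 − -6)² + (-4 − -2)² = 85
  (2 − -6)² + (3 − -2)² = 89
Minimum is attained by (-4, -3), so q lies in its Voronoi cell.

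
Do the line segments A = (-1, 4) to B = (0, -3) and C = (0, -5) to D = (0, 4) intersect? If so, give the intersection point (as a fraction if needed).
Yes; intersection at (0, -3) (t = 1 on AB, s = 2/9 on CD)

Parametrize AB as A + t(B − A) = (-1 + 1 t, 4 + -7 t) and CD as C + s(D − C) = (0 + 0 s, -5 + 9 s). Solve the linear system for (t, s). Determinant = -9 ≠ 0, so a unique intersection of the containing lines exists. Solution: t = 1, s = 2/9 — both in [0, 1], so the segments cross. Intersection point: (0, -3).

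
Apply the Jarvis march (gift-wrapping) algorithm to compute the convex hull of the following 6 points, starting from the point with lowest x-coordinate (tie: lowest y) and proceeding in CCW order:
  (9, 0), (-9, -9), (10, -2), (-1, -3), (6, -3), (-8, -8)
Hull (CCW) = [(-9, -9), (10, -2), (9, 0), (-1, -3), (-8, -8)]

Jarvis march: at each step, from the current hull vertex p, select the next vertex q as the point such that every other point lies strictly to the left of (or on) the directed line p → q. (Equivalently: for every other point r, the cross product (q − p) × (r − p) ≥ 0.)
Starting point (lowest x, tie lowest y): (-9, -9). Wrap until returning to start. Resulting hull: (-9, -9), (10, -2), (9, 0), (-1, -3), (-8, -8).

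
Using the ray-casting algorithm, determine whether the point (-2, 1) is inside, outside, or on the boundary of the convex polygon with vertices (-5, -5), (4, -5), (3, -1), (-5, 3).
The point (-2, 1) lies strictly inside the polygon

Cast a horizontal ray to the right from the query point and count how many polygon edges it crosses (each edge strictly once or zero times, handled with the usual half-open convention). 
Parity of crossings → odd ⇒ inside.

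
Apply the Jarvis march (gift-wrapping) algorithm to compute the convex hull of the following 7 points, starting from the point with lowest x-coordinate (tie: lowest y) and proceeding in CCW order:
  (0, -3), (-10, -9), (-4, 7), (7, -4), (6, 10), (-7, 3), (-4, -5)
Hull (CCW) = [(-10, -9), (7, -4), (6, 10), (-4, 7), (-7, 3)]

Jarvis march: at each step, from the current hull vertex p, select the next vertex q as the point such that every other point lies strictly to the left of (or on) the directed line p → q. (Equivalently: for every other point r, the cross product (q − p) × (r − p) ≥ 0.)
Starting point (lowest x, tie lowest y): (-10, -9). Wrap until returning to start. Resulting hull: (-10, -9), (7, -4), (6, 10), (-4, 7), (-7, 3).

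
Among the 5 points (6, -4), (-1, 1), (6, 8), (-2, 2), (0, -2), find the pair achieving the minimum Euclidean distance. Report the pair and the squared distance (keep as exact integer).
Pair = ((-1, 1), (-2, 2)); squared distance = 2

Compute all C(5, 2) = 10 pairwise squared distances (x_i − x_j)² + (y_i − y_j)². The minimum is 2, attained by the pair ((-1, 1), (-2, 2)).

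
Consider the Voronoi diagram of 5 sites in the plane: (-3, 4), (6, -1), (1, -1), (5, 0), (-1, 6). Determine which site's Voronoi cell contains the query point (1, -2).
Nearest site = (1, -1)

The Voronoi cell of site s contains exactly those query points closer to s than to any other site. Compute squared distances from q = (1, -2) to each site:
  (1 − 1)² + (-1 − -2)² = 1
  (5 − 1)² + (0 − -2)² = 20
  (6 − 1)² + (-1 − -2)² = 26
  (-3 − 1)² + (4 − -2)² = 52
  (-1 − 1)² + (6 − -2)² = 68
Minimum is attained by (1, -1), so q lies in its Voronoi cell.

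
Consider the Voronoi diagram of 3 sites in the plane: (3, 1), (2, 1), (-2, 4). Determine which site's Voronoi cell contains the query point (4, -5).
Nearest site = (3, 1)

The Voronoi cell of site s contains exactly those query points closer to s than to any other site. Compute squared distances from q = (4, -5) to each site:
  (3 − 4)² + (1 − -5)² = 37
  (2 − 4)² + (1 − -5)² = 40
  (-2 − 4)² + (4 − -5)² = 117
Minimum is attained by (3, 1), so q lies in its Voronoi cell.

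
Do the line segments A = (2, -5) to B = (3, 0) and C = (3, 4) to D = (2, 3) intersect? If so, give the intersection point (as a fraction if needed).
No (intersection of containing lines falls outside at least one segment)

Parametrize and solve: t = 2, s = -1. At least one of these is outside [0, 1], so the segments do not intersect.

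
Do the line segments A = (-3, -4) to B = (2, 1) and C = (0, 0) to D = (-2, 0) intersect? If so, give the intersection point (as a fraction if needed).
No (intersection of containing lines falls outside at least one segment)

Parametrize and solve: t = 4/5, s = -1/2. At least one of these is outside [0, 1], so the segments do not intersect.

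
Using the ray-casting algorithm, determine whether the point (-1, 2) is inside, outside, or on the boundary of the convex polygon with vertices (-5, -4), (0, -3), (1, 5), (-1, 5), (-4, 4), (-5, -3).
The point (-1, 2) lies strictly inside the polygon

Cast a horizontal ray to the right from the query point and count how many polygon edges it crosses (each edge strictly once or zero times, handled with the usual half-open convention). 
Parity of crossings → odd ⇒ inside.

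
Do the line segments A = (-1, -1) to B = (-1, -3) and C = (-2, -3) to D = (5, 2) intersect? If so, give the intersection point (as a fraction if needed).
Yes; intersection at (-1, -16/7) (t = 9/14 on AB, s = 1/7 on CD)

Parametrize AB as A + t(B − A) = (-1 + 0 t, -1 + -2 t) and CD as C + s(D − C) = (-2 + 7 s, -3 + 5 s). Solve the linear system for (t, s). Determinant = -14 ≠ 0, so a unique intersection of the containing lines exists. Solution: t = 9/14, s = 1/7 — both in [0, 1], so the segments cross. Intersection point: (-1, -16/7).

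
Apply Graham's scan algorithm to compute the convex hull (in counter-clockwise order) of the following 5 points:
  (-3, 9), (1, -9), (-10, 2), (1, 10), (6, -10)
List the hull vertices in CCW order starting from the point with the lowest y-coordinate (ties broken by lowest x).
Hull (CCW) = [(6, -10), (1, 10), (-3, 9), (-10, 2), (1, -9)]

Graham scan procedure:
  1. Find the pivot p₀ = point with lowest y (tie → lowest x): (6, -10).
  2. Sort the remaining points by polar angle around p₀.
  3. Walk through sorted points, maintaining a stack; pop the top while the last three entries make a non-left turn (cross product ≤ 0).
  4. Final stack is the convex hull in CCW order: (6, -10), (1, 10), (-3, 9), (-10, 2), (1, -9).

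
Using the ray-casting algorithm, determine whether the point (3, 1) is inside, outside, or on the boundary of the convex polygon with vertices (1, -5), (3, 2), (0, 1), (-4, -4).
The point (3, 1) lies strictly outside the polygon

Cast a horizontal ray to the right from the query point and count how many polygon edges it crosses (each edge strictly once or zero times, handled with the usual half-open convention). 
Parity of crossings → even ⇒ outside.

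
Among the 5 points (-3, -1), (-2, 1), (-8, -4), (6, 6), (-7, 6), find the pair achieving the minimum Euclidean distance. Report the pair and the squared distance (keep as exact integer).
Pair = ((-3, -1), (-2, 1)); squared distance = 5

Compute all C(5, 2) = 10 pairwise squared distances (x_i − x_j)² + (y_i − y_j)². The minimum is 5, attained by the pair ((-3, -1), (-2, 1)).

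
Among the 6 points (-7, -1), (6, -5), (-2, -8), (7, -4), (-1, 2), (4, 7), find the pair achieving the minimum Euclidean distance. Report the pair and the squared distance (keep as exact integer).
Pair = ((6, -5), (7, -4)); squared distance = 2

Compute all C(6, 2) = 15 pairwise squared distances (x_i − x_j)² + (y_i − y_j)². The minimum is 2, attained by the pair ((6, -5), (7, -4)).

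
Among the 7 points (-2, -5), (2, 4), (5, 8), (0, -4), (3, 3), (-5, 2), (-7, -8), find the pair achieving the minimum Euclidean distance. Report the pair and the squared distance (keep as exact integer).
Pair = ((2, 4), (3, 3)); squared distance = 2

Compute all C(7, 2) = 21 pairwise squared distances (x_i − x_j)² + (y_i − y_j)². The minimum is 2, attained by the pair ((2, 4), (3, 3)).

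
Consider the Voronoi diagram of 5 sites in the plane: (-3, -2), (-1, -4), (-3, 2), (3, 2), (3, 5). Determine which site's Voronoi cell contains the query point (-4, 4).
Nearest site = (-3, 2)

The Voronoi cell of site s contains exactly those query points closer to s than to any other site. Compute squared distances from q = (-4, 4) to each site:
  (-3 − -4)² + (2 − 4)² = 5
  (-3 − -4)² + (-2 − 4)² = 37
  (3 − -4)² + (5 − 4)² = 50
  (3 − -4)² + (2 − 4)² = 53
  (-1 − -4)² + (-4 − 4)² = 73
Minimum is attained by (-3, 2), so q lies in its Voronoi cell.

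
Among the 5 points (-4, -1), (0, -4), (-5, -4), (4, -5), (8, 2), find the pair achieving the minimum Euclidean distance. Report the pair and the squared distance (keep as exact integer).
Pair = ((-4, -1), (-5, -4)); squared distance = 10

Compute all C(5, 2) = 10 pairwise squared distances (x_i − x_j)² + (y_i − y_j)². The minimum is 10, attained by the pair ((-4, -1), (-5, -4)).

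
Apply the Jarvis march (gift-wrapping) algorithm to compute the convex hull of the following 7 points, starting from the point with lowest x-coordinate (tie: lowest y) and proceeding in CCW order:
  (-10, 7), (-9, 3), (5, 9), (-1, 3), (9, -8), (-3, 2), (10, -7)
Hull (CCW) = [(-10, 7), (-9, 3), (9, -8), (10, -7), (5, 9)]

Jarvis march: at each step, from the current hull vertex p, select the next vertex q as the point such that every other point lies strictly to the left of (or on) the directed line p → q. (Equivalently: for every other point r, the cross product (q − p) × (r − p) ≥ 0.)
Starting point (lowest x, tie lowest y): (-10, 7). Wrap until returning to start. Resulting hull: (-10, 7), (-9, 3), (9, -8), (10, -7), (5, 9).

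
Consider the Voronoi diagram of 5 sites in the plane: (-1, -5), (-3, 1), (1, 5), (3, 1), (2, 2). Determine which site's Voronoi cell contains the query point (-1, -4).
Nearest site = (-1, -5)

The Voronoi cell of site s contains exactly those query points closer to s than to any other site. Compute squared distances from q = (-1, -4) to each site:
  (-1 − -1)² + (-5 − -4)² = 1
  (-3 − -1)² + (1 − -4)² = 29
  (3 − -1)² + (1 − -4)² = 41
  (2 − -1)² + (2 − -4)² = 45
  (1 − -1)² + (5 − -4)² = 85
Minimum is attained by (-1, -5), so q lies in its Voronoi cell.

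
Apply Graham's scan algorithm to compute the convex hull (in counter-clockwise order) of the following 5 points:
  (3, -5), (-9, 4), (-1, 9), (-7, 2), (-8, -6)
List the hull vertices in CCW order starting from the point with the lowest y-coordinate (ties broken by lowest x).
Hull (CCW) = [(-8, -6), (3, -5), (-1, 9), (-9, 4)]

Graham scan procedure:
  1. Find the pivot p₀ = point with lowest y (tie → lowest x): (-8, -6).
  2. Sort the remaining points by polar angle around p₀.
  3. Walk through sorted points, maintaining a stack; pop the top while the last three entries make a non-left turn (cross product ≤ 0).
  4. Final stack is the convex hull in CCW order: (-8, -6), (3, -5), (-1, 9), (-9, 4).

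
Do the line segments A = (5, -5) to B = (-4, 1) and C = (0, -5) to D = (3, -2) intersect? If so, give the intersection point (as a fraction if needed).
Yes; intersection at (2, -3) (t = 1/3 on AB, s = 2/3 on CD)

Parametrize AB as A + t(B − A) = (5 + -9 t, -5 + 6 t) and CD as C + s(D − C) = (0 + 3 s, -5 + 3 s). Solve the linear system for (t, s). Determinant = 45 ≠ 0, so a unique intersection of the containing lines exists. Solution: t = 1/3, s = 2/3 — both in [0, 1], so the segments cross. Intersection point: (2, -3).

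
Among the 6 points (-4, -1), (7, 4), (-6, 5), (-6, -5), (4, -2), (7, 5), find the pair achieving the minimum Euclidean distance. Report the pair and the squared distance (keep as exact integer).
Pair = ((7, 4), (7, 5)); squared distance = 1

Compute all C(6, 2) = 15 pairwise squared distances (x_i − x_j)² + (y_i − y_j)². The minimum is 1, attained by the pair ((7, 4), (7, 5)).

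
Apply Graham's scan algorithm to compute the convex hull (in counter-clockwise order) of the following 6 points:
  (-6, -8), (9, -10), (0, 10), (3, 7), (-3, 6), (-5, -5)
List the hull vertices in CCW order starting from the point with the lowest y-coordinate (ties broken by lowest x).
Hull (CCW) = [(9, -10), (3, 7), (0, 10), (-3, 6), (-6, -8)]

Graham scan procedure:
  1. Find the pivot p₀ = point with lowest y (tie → lowest x): (9, -10).
  2. Sort the remaining points by polar angle around p₀.
  3. Walk through sorted points, maintaining a stack; pop the top while the last three entries make a non-left turn (cross product ≤ 0).
  4. Final stack is the convex hull in CCW order: (9, -10), (3, 7), (0, 10), (-3, 6), (-6, -8).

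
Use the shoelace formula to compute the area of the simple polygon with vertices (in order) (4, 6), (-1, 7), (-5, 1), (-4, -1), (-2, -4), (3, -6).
Area = 157/2

Shoelace formula: Area = (1/2) |Σ_i (x_i · y_{i+1} − x_{i+1} · y_i)| (indices mod n). Compute each cross term:
  (4)(7) − (-1)(6) = 34
  (-1)(1) − (-5)(7) = 34
  (-5)(-1) − (-4)(1) = 9
  (-4)(-4) − (-2)(-1) = 14
  (-2)(-6) − (3)(-4) = 24
  (3)(6) − (4)(-6) = 42
Sum = 157, so (signed) Area = 157/2 = 157/2, |Area| = 157/2.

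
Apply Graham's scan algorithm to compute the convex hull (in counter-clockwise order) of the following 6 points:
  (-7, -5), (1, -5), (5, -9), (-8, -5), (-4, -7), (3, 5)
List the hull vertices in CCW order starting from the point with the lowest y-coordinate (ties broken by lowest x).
Hull (CCW) = [(5, -9), (3, 5), (-8, -5), (-4, -7)]

Graham scan procedure:
  1. Find the pivot p₀ = point with lowest y (tie → lowest x): (5, -9).
  2. Sort the remaining points by polar angle around p₀.
  3. Walk through sorted points, maintaining a stack; pop the top while the last three entries make a non-left turn (cross product ≤ 0).
  4. Final stack is the convex hull in CCW order: (5, -9), (3, 5), (-8, -5), (-4, -7).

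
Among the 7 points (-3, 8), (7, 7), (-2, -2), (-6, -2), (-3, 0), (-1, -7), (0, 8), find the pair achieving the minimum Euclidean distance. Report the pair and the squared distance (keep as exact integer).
Pair = ((-2, -2), (-3, 0)); squared distance = 5

Compute all C(7, 2) = 21 pairwise squared distances (x_i − x_j)² + (y_i − y_j)². The minimum is 5, attained by the pair ((-2, -2), (-3, 0)).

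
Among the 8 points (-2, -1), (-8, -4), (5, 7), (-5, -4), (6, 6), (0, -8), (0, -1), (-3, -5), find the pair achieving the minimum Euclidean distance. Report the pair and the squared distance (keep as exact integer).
Pair = ((5, 7), (6, 6)); squared distance = 2

Compute all C(8, 2) = 28 pairwise squared distances (x_i − x_j)² + (y_i − y_j)². The minimum is 2, attained by the pair ((5, 7), (6, 6)).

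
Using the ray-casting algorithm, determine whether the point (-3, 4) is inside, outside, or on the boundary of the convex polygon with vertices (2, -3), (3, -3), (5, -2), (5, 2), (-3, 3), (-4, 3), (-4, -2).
The point (-3, 4) lies strictly outside the polygon

Cast a horizontal ray to the right from the query point and count how many polygon edges it crosses (each edge strictly once or zero times, handled with the usual half-open convention). 
Parity of crossings → even ⇒ outside.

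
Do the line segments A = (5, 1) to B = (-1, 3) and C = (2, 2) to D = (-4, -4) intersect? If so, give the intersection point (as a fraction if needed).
Yes; intersection at (2, 2) (t = 1/2 on AB, s = 0 on CD)

Parametrize AB as A + t(B − A) = (5 + -6 t, 1 + 2 t) and CD as C + s(D − C) = (2 + -6 s, 2 + -6 s). Solve the linear system for (t, s). Determinant = -48 ≠ 0, so a unique intersection of the containing lines exists. Solution: t = 1/2, s = 0 — both in [0, 1], so the segments cross. Intersection point: (2, 2).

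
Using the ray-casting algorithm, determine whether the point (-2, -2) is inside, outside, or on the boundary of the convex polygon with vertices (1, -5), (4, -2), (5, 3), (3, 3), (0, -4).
The point (-2, -2) lies strictly outside the polygon

Cast a horizontal ray to the right from the query point and count how many polygon edges it crosses (each edge strictly once or zero times, handled with the usual half-open convention). 
Parity of crossings → even ⇒ outside.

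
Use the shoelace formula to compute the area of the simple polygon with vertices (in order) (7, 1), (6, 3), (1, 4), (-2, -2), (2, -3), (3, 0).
Area = 32

Shoelace formula: Area = (1/2) |Σ_i (x_i · y_{i+1} − x_{i+1} · y_i)| (indices mod n). Compute each cross term:
  (7)(3) − (6)(1) = 15
  (6)(4) − (1)(3) = 21
  (1)(-2) − (-2)(4) = 6
  (-2)(-3) − (2)(-2) = 10
  (2)(0) − (3)(-3) = 9
  (3)(1) − (7)(0) = 3
Sum = 64, so (signed) Area = 64/2 = 32, |Area| = 32.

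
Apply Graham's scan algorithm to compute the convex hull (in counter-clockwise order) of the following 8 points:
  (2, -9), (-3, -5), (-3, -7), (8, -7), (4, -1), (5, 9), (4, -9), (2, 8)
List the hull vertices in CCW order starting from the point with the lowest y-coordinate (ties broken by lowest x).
Hull (CCW) = [(2, -9), (4, -9), (8, -7), (5, 9), (2, 8), (-3, -5), (-3, -7)]

Graham scan procedure:
  1. Find the pivot p₀ = point with lowest y (tie → lowest x): (2, -9).
  2. Sort the remaining points by polar angle around p₀.
  3. Walk through sorted points, maintaining a stack; pop the top while the last three entries make a non-left turn (cross product ≤ 0).
  4. Final stack is the convex hull in CCW order: (2, -9), (4, -9), (8, -7), (5, 9), (2, 8), (-3, -5), (-3, -7).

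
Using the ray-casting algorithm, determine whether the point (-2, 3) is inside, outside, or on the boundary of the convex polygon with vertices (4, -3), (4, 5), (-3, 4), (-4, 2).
The point (-2, 3) lies strictly inside the polygon

Cast a horizontal ray to the right from the query point and count how many polygon edges it crosses (each edge strictly once or zero times, handled with the usual half-open convention). 
Parity of crossings → odd ⇒ inside.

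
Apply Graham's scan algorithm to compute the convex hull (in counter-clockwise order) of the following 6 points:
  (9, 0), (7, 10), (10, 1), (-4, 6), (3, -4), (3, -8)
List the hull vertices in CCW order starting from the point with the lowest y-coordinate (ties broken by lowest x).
Hull (CCW) = [(3, -8), (10, 1), (7, 10), (-4, 6)]

Graham scan procedure:
  1. Find the pivot p₀ = point with lowest y (tie → lowest x): (3, -8).
  2. Sort the remaining points by polar angle around p₀.
  3. Walk through sorted points, maintaining a stack; pop the top while the last three entries make a non-left turn (cross product ≤ 0).
  4. Final stack is the convex hull in CCW order: (3, -8), (10, 1), (7, 10), (-4, 6).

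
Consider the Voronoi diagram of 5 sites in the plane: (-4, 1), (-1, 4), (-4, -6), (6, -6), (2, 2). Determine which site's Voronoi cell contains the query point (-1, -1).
Nearest site = (-4, 1)

The Voronoi cell of site s contains exactly those query points closer to s than to any other site. Compute squared distances from q = (-1, -1) to each site:
  (-4 − -1)² + (1 − -1)² = 13
  (2 − -1)² + (2 − -1)² = 18
  (-1 − -1)² + (4 − -1)² = 25
  (-4 − -1)² + (-6 − -1)² = 34
  (6 − -1)² + (-6 − -1)² = 74
Minimum is attained by (-4, 1), so q lies in its Voronoi cell.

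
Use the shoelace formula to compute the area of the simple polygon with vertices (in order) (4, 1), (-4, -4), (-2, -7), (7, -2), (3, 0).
Area = 35

Shoelace formula: Area = (1/2) |Σ_i (x_i · y_{i+1} − x_{i+1} · y_i)| (indices mod n). Compute each cross term:
  (4)(-4) − (-4)(1) = -12
  (-4)(-7) − (-2)(-4) = 20
  (-2)(-2) − (7)(-7) = 53
  (7)(0) − (3)(-2) = 6
  (3)(1) − (4)(0) = 3
Sum = 70, so (signed) Area = 70/2 = 35, |Area| = 35.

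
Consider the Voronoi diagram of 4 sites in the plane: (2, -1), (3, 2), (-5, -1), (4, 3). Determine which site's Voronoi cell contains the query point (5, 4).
Nearest site = (4, 3)

The Voronoi cell of site s contains exactly those query points closer to s than to any other site. Compute squared distances from q = (5, 4) to each site:
  (4 − 5)² + (3 − 4)² = 2
  (3 − 5)² + (2 − 4)² = 8
  (2 − 5)² + (-1 − 4)² = 34
  (-5 − 5)² + (-1 − 4)² = 125
Minimum is attained by (4, 3), so q lies in its Voronoi cell.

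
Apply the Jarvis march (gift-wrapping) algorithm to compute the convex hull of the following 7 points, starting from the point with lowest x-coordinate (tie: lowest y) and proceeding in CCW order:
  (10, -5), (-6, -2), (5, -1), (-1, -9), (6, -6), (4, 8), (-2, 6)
Hull (CCW) = [(-6, -2), (-1, -9), (10, -5), (4, 8), (-2, 6)]

Jarvis march: at each step, from the current hull vertex p, select the next vertex q as the point such that every other point lies strictly to the left of (or on) the directed line p → q. (Equivalently: for every other point r, the cross product (q − p) × (r − p) ≥ 0.)
Starting point (lowest x, tie lowest y): (-6, -2). Wrap until returning to start. Resulting hull: (-6, -2), (-1, -9), (10, -5), (4, 8), (-2, 6).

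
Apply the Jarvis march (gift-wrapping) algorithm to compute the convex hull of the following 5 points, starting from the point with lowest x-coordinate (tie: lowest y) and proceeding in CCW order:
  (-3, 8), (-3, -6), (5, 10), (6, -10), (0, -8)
Hull (CCW) = [(-3, -6), (0, -8), (6, -10), (5, 10), (-3, 8)]

Jarvis march: at each step, from the current hull vertex p, select the next vertex q as the point such that every other point lies strictly to the left of (or on) the directed line p → q. (Equivalently: for every other point r, the cross product (q − p) × (r − p) ≥ 0.)
Starting point (lowest x, tie lowest y): (-3, -6). Wrap until returning to start. Resulting hull: (-3, -6), (0, -8), (6, -10), (5, 10), (-3, 8).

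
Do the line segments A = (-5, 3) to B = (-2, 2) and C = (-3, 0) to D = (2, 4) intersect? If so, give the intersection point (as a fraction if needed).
No (intersection of containing lines falls outside at least one segment)

Parametrize and solve: t = 23/17, s = 7/17. At least one of these is outside [0, 1], so the segments do not intersect.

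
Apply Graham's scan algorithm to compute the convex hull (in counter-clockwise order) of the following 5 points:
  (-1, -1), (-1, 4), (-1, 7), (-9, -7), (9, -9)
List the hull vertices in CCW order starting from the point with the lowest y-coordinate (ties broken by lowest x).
Hull (CCW) = [(9, -9), (-1, 7), (-9, -7)]

Graham scan procedure:
  1. Find the pivot p₀ = point with lowest y (tie → lowest x): (9, -9).
  2. Sort the remaining points by polar angle around p₀.
  3. Walk through sorted points, maintaining a stack; pop the top while the last three entries make a non-left turn (cross product ≤ 0).
  4. Final stack is the convex hull in CCW order: (9, -9), (-1, 7), (-9, -7).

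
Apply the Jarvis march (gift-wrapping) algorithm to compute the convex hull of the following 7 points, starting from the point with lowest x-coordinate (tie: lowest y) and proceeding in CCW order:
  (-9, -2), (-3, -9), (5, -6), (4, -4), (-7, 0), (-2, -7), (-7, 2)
Hull (CCW) = [(-9, -2), (-3, -9), (5, -6), (4, -4), (-7, 2)]

Jarvis march: at each step, from the current hull vertex p, select the next vertex q as the point such that every other point lies strictly to the left of (or on) the directed line p → q. (Equivalently: for every other point r, the cross product (q − p) × (r − p) ≥ 0.)
Starting point (lowest x, tie lowest y): (-9, -2). Wrap until returning to start. Resulting hull: (-9, -2), (-3, -9), (5, -6), (4, -4), (-7, 2).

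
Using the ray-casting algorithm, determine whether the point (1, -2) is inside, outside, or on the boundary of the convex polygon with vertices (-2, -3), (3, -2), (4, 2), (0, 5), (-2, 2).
The point (1, -2) lies strictly inside the polygon

Cast a horizontal ray to the right from the query point and count how many polygon edges it crosses (each edge strictly once or zero times, handled with the usual half-open convention). 
Parity of crossings → odd ⇒ inside.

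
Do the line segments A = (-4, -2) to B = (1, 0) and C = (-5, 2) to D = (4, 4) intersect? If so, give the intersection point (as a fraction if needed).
No (intersection of containing lines falls outside at least one segment)

Parametrize and solve: t = 19/4, s = 11/4. At least one of these is outside [0, 1], so the segments do not intersect.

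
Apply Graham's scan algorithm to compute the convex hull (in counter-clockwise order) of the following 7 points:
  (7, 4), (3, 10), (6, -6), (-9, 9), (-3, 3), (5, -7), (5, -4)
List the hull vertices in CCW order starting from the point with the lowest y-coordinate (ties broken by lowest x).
Hull (CCW) = [(5, -7), (6, -6), (7, 4), (3, 10), (-9, 9)]

Graham scan procedure:
  1. Find the pivot p₀ = point with lowest y (tie → lowest x): (5, -7).
  2. Sort the remaining points by polar angle around p₀.
  3. Walk through sorted points, maintaining a stack; pop the top while the last three entries make a non-left turn (cross product ≤ 0).
  4. Final stack is the convex hull in CCW order: (5, -7), (6, -6), (7, 4), (3, 10), (-9, 9).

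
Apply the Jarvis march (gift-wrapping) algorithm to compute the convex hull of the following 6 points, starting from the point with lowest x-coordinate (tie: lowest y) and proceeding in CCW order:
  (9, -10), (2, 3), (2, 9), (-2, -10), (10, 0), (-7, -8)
Hull (CCW) = [(-7, -8), (-2, -10), (9, -10), (10, 0), (2, 9)]

Jarvis march: at each step, from the current hull vertex p, select the next vertex q as the point such that every other point lies strictly to the left of (or on) the directed line p → q. (Equivalently: for every other point r, the cross product (q − p) × (r − p) ≥ 0.)
Starting point (lowest x, tie lowest y): (-7, -8). Wrap until returning to start. Resulting hull: (-7, -8), (-2, -10), (9, -10), (10, 0), (2, 9).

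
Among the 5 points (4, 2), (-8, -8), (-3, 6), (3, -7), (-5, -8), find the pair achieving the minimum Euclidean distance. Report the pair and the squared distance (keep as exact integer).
Pair = ((-8, -8), (-5, -8)); squared distance = 9

Compute all C(5, 2) = 10 pairwise squared distances (x_i − x_j)² + (y_i − y_j)². The minimum is 9, attained by the pair ((-8, -8), (-5, -8)).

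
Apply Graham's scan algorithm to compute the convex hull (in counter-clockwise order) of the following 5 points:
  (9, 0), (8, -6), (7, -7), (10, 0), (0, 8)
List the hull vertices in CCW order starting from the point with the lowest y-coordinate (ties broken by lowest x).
Hull (CCW) = [(7, -7), (8, -6), (10, 0), (0, 8)]

Graham scan procedure:
  1. Find the pivot p₀ = point with lowest y (tie → lowest x): (7, -7).
  2. Sort the remaining points by polar angle around p₀.
  3. Walk through sorted points, maintaining a stack; pop the top while the last three entries make a non-left turn (cross product ≤ 0).
  4. Final stack is the convex hull in CCW order: (7, -7), (8, -6), (10, 0), (0, 8).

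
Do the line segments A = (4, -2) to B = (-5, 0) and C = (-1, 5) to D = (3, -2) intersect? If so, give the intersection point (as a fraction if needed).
Yes; intersection at (157/55, -96/55) (t = 7/55 on AB, s = 53/55 on CD)

Parametrize AB as A + t(B − A) = (4 + -9 t, -2 + 2 t) and CD as C + s(D − C) = (-1 + 4 s, 5 + -7 s). Solve the linear system for (t, s). Determinant = -55 ≠ 0, so a unique intersection of the containing lines exists. Solution: t = 7/55, s = 53/55 — both in [0, 1], so the segments cross. Intersection point: (157/55, -96/55).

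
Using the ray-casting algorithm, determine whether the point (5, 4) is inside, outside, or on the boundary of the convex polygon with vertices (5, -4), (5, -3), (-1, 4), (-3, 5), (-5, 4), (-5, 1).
The point (5, 4) lies strictly outside the polygon

Cast a horizontal ray to the right from the query point and count how many polygon edges it crosses (each edge strictly once or zero times, handled with the usual half-open convention). 
Parity of crossings → even ⇒ outside.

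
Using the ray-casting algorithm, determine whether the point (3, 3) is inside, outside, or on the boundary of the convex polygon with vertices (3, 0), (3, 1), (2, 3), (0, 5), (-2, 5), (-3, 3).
The point (3, 3) lies strictly outside the polygon

Cast a horizontal ray to the right from the query point and count how many polygon edges it crosses (each edge strictly once or zero times, handled with the usual half-open convention). 
Parity of crossings → even ⇒ outside.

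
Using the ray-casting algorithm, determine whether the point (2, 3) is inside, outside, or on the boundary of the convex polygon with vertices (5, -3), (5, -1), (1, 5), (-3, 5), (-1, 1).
The point (2, 3) lies strictly inside the polygon

Cast a horizontal ray to the right from the query point and count how many polygon edges it crosses (each edge strictly once or zero times, handled with the usual half-open convention). 
Parity of crossings → odd ⇒ inside.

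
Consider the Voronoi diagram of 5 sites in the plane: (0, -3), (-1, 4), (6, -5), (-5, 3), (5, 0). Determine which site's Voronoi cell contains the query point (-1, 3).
Nearest site = (-1, 4)

The Voronoi cell of site s contains exactly those query points closer to s than to any other site. Compute squared distances from q = (-1, 3) to each site:
  (-1 − -1)² + (4 − 3)² = 1
  (-5 − -1)² + (3 − 3)² = 16
  (0 − -1)² + (-3 − 3)² = 37
  (5 − -1)² + (0 − 3)² = 45
  (6 − -1)² + (-5 − 3)² = 113
Minimum is attained by (-1, 4), so q lies in its Voronoi cell.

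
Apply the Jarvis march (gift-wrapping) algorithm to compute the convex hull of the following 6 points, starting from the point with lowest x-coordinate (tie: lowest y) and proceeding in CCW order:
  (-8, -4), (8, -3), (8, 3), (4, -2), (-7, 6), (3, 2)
Hull (CCW) = [(-8, -4), (8, -3), (8, 3), (-7, 6)]

Jarvis march: at each step, from the current hull vertex p, select the next vertex q as the point such that every other point lies strictly to the left of (or on) the directed line p → q. (Equivalently: for every other point r, the cross product (q − p) × (r − p) ≥ 0.)
Starting point (lowest x, tie lowest y): (-8, -4). Wrap until returning to start. Resulting hull: (-8, -4), (8, -3), (8, 3), (-7, 6).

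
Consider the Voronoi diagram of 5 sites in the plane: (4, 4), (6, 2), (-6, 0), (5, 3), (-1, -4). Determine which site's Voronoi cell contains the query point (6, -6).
Nearest site = (-1, -4)

The Voronoi cell of site s contains exactly those query points closer to s than to any other site. Compute squared distances from q = (6, -6) to each site:
  (-1 − 6)² + (-4 − -6)² = 53
  (6 − 6)² + (2 − -6)² = 64
  (5 − 6)² + (3 − -6)² = 82
  (4 − 6)² + (4 − -6)² = 104
  (-6 − 6)² + (0 − -6)² = 180
Minimum is attained by (-1, -4), so q lies in its Voronoi cell.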